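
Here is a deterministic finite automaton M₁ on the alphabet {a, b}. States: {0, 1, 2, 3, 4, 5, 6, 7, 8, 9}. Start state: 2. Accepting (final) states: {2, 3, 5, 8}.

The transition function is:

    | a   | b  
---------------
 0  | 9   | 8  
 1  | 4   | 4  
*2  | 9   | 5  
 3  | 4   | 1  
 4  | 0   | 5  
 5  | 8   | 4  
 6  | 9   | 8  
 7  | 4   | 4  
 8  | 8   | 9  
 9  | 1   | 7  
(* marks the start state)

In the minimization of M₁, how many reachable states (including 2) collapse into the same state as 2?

1

States {3,6} cannot be reached from the start state, so discard them.
Start with accepting vs non-accepting: {2,5,8} | {0,1,4,7,9}.
On input a, block {2,5,8} splits into {5,8} and {2}.
Split {0,1,4,7,9} by δ(·,b) → {1,7,9} and {0,4}.
Split {5,8} by δ(·,b) → {5} and {8}.
On input a, block {1,7,9} splits into {1,7} and {9}.
Refine {0,4} on symbol a: members go to different blocks, giving {0} and {4}.
Stable partition: {5} | {1,7} | {2} | {0} | {8} | {9} | {4} — 7 equivalence classes.
State 2 belongs to the block {2}, which has 1 states.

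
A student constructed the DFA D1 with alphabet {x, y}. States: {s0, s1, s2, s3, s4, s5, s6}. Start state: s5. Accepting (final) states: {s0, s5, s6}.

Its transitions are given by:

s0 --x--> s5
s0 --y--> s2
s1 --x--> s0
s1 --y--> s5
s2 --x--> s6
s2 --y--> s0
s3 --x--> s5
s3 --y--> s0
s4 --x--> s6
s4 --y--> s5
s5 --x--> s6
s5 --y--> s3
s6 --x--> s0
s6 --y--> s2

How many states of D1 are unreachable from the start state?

2

No path from s5 leads to s1, s4; the other 5 states are all reachable.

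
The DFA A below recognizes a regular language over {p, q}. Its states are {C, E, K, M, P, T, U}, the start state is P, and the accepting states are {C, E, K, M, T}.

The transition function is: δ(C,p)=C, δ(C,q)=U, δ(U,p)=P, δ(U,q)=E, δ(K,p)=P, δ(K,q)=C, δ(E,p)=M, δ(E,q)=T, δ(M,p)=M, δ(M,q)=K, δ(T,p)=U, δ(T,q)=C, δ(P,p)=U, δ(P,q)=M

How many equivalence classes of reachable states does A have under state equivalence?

4

All states are reachable from the start state.
Initial partition by acceptance: {C,E,K,M,T} | {P,U}.
Split {C,E,K,M,T} by δ(·,p) → {C,E,M} and {K,T}.
Split {C,E,M} by δ(·,q) → {E,M} and {C}.
No further refinement is possible. Final partition (4 blocks): {E,M} | {P,U} | {K,T} | {C}.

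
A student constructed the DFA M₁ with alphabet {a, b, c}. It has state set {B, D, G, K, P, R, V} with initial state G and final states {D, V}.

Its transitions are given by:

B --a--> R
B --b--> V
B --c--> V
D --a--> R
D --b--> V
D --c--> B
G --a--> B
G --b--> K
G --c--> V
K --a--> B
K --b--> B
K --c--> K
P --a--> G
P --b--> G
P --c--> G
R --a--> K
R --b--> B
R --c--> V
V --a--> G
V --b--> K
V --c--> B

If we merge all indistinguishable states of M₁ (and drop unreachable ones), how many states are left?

5

Reachable states from the start: {B,G,K,R,V}. Unreachable: {D,P} — drop them.
Start with accepting vs non-accepting: {V} | {B,G,K,R}.
Split {B,G,K,R} by δ(·,b) → {G,K,R} and {B}.
On input a, block {G,K,R} splits into {G,K} and {R}.
Refine {G,K} on symbol b: members go to different blocks, giving {G} and {K}.
The partition is now stable with 5 blocks: {V} | {G} | {B} | {R} | {K}.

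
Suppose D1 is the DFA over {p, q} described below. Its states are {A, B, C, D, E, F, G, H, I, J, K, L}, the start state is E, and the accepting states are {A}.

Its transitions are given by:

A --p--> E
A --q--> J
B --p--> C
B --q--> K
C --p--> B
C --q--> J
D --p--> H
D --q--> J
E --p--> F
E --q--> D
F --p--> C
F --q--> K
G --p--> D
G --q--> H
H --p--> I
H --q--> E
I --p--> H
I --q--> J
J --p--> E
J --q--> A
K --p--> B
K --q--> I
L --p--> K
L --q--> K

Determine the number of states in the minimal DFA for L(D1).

First remove the unreachable states {G,L}; 10 states remain.
P0 = {A} | {B,C,D,E,F,H,I,J,K}.
On input q, block {B,C,D,E,F,H,I,J,K} splits into {B,C,D,E,F,H,I,K} and {J}.
On input q, block {B,C,D,E,F,H,I,K} splits into {B,E,F,H,K} and {C,D,I}.
Split {B,E,F,H,K} by δ(·,p) → {B,F,H} and {E,K}.
Stable partition: {A} | {B,F,H} | {J} | {C,D,I} | {E,K} — 5 equivalence classes.

5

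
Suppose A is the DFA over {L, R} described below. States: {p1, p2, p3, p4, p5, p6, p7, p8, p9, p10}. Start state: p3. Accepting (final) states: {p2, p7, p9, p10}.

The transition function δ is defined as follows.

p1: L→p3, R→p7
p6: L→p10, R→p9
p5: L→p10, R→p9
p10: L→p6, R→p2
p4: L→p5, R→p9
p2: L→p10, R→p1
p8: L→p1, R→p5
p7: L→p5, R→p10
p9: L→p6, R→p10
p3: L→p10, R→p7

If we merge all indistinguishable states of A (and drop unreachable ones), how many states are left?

5

States {p4,p8} cannot be reached from the start state, so discard them.
Start with accepting vs non-accepting: {p2,p7,p9,p10} | {p1,p3,p5,p6}.
Split {p2,p7,p9,p10} by δ(·,L) → {p7,p9,p10} and {p2}.
Refine {p7,p9,p10} on symbol R: members go to different blocks, giving {p7,p9} and {p10}.
Refine {p1,p3,p5,p6} on symbol L: members go to different blocks, giving {p3,p5,p6} and {p1}.
The partition is now stable with 5 blocks: {p7,p9} | {p3,p5,p6} | {p2} | {p10} | {p1}.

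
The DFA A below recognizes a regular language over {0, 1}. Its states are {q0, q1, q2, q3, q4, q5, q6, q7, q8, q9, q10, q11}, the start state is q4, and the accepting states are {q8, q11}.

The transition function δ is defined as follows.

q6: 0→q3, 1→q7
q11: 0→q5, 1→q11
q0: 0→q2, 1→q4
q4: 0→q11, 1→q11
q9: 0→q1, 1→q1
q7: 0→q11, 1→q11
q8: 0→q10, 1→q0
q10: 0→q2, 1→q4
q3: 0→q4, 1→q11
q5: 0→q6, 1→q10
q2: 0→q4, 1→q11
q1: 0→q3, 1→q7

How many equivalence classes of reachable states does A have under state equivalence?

States {q0,q1,q8,q9} cannot be reached from the start state, so discard them.
Start with accepting vs non-accepting: {q11} | {q2,q3,q4,q5,q6,q7,q10}.
Split {q2,q3,q4,q5,q6,q7,q10} by δ(·,0) → {q2,q3,q5,q6,q10} and {q4,q7}.
On input 0, block {q2,q3,q5,q6,q10} splits into {q5,q6,q10} and {q2,q3}.
Refine {q5,q6,q10} on symbol 0: members go to different blocks, giving {q6,q10} and {q5}.
Stable partition: {q11} | {q6,q10} | {q4,q7} | {q2,q3} | {q5} — 5 equivalence classes.

5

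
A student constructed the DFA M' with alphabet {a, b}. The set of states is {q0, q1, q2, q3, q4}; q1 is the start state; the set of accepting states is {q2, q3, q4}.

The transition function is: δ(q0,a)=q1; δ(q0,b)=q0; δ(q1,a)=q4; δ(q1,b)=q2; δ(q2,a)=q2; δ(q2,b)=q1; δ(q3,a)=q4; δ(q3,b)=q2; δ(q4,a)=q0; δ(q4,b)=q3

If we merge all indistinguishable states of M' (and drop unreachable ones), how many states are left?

5

Initial partition by acceptance: {q2,q3,q4} | {q0,q1}.
Refine {q2,q3,q4} on symbol a: members go to different blocks, giving {q2,q3} and {q4}.
On input a, block {q2,q3} splits into {q2} and {q3}.
Refine {q0,q1} on symbol a: members go to different blocks, giving {q0} and {q1}.
The partition is now stable with 5 blocks: {q2} | {q0} | {q4} | {q3} | {q1}.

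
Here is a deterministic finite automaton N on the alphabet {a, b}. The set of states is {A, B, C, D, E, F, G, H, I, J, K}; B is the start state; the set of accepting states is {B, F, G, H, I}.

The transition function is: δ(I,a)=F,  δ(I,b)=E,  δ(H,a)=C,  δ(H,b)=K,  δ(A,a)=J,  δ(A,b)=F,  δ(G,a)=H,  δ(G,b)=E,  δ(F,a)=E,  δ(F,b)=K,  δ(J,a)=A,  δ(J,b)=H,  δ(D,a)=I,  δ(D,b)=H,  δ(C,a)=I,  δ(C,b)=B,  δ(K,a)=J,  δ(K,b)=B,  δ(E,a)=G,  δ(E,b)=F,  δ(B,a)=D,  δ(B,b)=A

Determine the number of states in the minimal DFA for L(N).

Initial partition by acceptance: {B,F,G,H,I} | {A,C,D,E,J,K}.
Split {B,F,G,H,I} by δ(·,a) → {B,F,H} and {G,I}.
Refine {A,C,D,E,J,K} on symbol a: members go to different blocks, giving {A,J,K} and {C,D,E}.
The partition is now stable with 4 blocks: {B,F,H} | {A,J,K} | {G,I} | {C,D,E}.

4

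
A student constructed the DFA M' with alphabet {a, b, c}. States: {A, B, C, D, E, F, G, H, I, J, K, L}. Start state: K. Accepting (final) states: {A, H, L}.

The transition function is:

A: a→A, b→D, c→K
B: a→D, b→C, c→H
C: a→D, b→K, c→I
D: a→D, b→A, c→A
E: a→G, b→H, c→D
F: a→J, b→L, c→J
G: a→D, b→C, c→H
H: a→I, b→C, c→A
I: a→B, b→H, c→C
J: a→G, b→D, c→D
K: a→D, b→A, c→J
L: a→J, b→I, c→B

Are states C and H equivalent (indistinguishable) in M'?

No

First remove the unreachable states {E,F,L}; 9 states remain.
Start with accepting vs non-accepting: {A,H} | {B,C,D,G,I,J,K}.
Split {A,H} by δ(·,a) → {A} and {H}.
Refine {B,C,D,G,I,J,K} on symbol b: members go to different blocks, giving {B,C,G,J} and {D,K} and {I}.
Split {B,C,G,J} by δ(·,a) → {B,C,G} and {J}.
On input b, block {B,C,G} splits into {B,G} and {C}.
Refine {D,K} on symbol c: members go to different blocks, giving {D} and {K}.
No further refinement is possible. Final partition (8 blocks): {A} | {B,G} | {H} | {D} | {I} | {J} | {C} | {K}.
C and H end up in different blocks, so they are distinguishable. For instance, the string 'ε' is accepted from only H.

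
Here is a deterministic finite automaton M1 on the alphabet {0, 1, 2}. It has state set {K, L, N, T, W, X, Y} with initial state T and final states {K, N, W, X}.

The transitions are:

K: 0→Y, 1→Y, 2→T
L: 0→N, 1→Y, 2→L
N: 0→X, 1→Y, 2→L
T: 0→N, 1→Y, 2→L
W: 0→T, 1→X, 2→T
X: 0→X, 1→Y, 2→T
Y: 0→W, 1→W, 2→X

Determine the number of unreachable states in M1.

1

No path from T leads to K; the other 6 states are all reachable.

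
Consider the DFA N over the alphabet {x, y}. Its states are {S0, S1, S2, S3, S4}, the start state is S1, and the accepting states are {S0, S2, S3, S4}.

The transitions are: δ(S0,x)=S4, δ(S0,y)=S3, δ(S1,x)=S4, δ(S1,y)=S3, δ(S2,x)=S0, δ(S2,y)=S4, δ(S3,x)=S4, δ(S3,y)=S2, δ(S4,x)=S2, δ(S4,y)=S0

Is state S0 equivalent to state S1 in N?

No

Initial partition by acceptance: {S0,S2,S3,S4} | {S1}.
No further refinement is possible. Final partition (2 blocks): {S0,S2,S3,S4} | {S1}.
S0 and S1 end up in different blocks, so they are distinguishable. For instance, the string 'ε' is accepted from only S0.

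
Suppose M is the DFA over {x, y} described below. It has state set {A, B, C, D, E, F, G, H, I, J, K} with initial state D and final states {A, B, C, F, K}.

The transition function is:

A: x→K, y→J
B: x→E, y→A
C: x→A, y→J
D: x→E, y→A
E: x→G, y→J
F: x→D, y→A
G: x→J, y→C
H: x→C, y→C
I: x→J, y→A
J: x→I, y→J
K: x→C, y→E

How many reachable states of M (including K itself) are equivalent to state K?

First remove the unreachable states {B,F,H}; 8 states remain.
P0 = {A,C,K} | {D,E,G,I,J}.
Refine {D,E,G,I,J} on symbol y: members go to different blocks, giving {D,G,I} and {E,J}.
No further refinement is possible. Final partition (3 blocks): {A,C,K} | {D,G,I} | {E,J}.
State K belongs to the block {A,C,K}, which has 3 states.

3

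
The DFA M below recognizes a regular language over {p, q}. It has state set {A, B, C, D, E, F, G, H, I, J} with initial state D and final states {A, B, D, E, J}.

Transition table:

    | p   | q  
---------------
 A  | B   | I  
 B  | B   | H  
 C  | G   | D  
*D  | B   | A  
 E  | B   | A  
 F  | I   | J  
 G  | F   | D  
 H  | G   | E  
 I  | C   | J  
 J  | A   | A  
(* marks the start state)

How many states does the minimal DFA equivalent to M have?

Initial partition by acceptance: {A,B,D,E,J} | {C,F,G,H,I}.
Split {A,B,D,E,J} by δ(·,q) → {D,E,J} and {A,B}.
The partition is now stable with 3 blocks: {D,E,J} | {C,F,G,H,I} | {A,B}.

3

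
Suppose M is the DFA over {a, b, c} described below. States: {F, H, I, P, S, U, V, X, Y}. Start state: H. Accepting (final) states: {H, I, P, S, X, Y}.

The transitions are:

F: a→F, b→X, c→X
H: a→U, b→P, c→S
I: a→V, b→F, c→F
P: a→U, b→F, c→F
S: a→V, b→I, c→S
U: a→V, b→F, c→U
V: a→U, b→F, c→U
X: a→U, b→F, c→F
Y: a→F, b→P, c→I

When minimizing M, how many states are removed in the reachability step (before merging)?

1

No path from H leads to Y; the other 8 states are all reachable.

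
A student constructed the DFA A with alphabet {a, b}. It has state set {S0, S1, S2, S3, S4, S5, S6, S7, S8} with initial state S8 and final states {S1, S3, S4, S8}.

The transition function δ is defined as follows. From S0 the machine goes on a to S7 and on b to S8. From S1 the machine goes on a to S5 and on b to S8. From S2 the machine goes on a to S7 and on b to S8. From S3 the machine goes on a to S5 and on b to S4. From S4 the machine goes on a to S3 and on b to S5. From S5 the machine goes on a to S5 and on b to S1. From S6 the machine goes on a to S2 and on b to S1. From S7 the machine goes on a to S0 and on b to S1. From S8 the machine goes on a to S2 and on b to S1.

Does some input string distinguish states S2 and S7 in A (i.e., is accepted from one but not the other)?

States {S3,S4,S6} cannot be reached from the start state, so discard them.
P0 = {S1,S8} | {S0,S2,S5,S7}.
The partition is now stable with 2 blocks: {S1,S8} | {S0,S2,S5,S7}.
S2 and S7 lie in the same block of the stable partition, so they are equivalent — no string distinguishes them.

No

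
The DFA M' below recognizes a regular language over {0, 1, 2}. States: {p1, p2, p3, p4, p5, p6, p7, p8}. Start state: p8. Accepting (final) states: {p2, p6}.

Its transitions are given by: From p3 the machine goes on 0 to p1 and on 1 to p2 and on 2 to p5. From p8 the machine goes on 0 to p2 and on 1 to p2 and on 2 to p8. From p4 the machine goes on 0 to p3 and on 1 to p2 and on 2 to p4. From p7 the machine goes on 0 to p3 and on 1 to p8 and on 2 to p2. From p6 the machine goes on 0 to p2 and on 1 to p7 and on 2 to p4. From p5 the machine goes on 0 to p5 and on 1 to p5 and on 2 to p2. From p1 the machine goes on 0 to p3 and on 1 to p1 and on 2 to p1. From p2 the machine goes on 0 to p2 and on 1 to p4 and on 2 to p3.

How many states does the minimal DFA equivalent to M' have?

6

Reachable states from the start: {p1,p2,p3,p4,p5,p8}. Unreachable: {p6,p7} — drop them.
Start with accepting vs non-accepting: {p2} | {p1,p3,p4,p5,p8}.
Split {p1,p3,p4,p5,p8} by δ(·,0) → {p1,p3,p4,p5} and {p8}.
Refine {p1,p3,p4,p5} on symbol 1: members go to different blocks, giving {p1,p5} and {p3,p4}.
On input 0, block {p1,p5} splits into {p1} and {p5}.
On input 0, block {p3,p4} splits into {p3} and {p4}.
No further refinement is possible. Final partition (6 blocks): {p2} | {p1} | {p8} | {p3} | {p5} | {p4}.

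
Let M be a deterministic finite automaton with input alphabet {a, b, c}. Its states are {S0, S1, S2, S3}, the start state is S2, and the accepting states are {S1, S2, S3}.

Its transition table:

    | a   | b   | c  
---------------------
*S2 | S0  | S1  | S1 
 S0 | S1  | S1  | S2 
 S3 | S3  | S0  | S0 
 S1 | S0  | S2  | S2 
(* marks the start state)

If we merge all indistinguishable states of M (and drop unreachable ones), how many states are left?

Reachable states from the start: {S0,S1,S2}. Unreachable: {S3} — drop them.
P0 = {S1,S2} | {S0}.
Stable partition: {S1,S2} | {S0} — 2 equivalence classes.

2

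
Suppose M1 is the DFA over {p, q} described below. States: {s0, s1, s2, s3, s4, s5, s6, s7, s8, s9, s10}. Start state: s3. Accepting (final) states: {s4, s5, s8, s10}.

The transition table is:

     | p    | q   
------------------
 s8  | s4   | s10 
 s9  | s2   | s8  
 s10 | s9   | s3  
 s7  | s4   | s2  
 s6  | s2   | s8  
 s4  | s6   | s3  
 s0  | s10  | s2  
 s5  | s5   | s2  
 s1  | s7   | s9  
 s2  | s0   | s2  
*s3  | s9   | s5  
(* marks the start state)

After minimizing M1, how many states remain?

First remove the unreachable states {s1,s7}; 9 states remain.
Start with accepting vs non-accepting: {s4,s5,s8,s10} | {s0,s2,s3,s6,s9}.
Refine {s4,s5,s8,s10} on symbol p: members go to different blocks, giving {s4,s10} and {s5,s8}.
On input p, block {s0,s2,s3,s6,s9} splits into {s2,s3,s6,s9} and {s0}.
On input p, block {s2,s3,s6,s9} splits into {s3,s6,s9} and {s2}.
On input p, block {s3,s6,s9} splits into {s6,s9} and {s3}.
On input p, block {s5,s8} splits into {s5} and {s8}.
The partition is now stable with 7 blocks: {s4,s10} | {s6,s9} | {s5} | {s0} | {s2} | {s3} | {s8}.

7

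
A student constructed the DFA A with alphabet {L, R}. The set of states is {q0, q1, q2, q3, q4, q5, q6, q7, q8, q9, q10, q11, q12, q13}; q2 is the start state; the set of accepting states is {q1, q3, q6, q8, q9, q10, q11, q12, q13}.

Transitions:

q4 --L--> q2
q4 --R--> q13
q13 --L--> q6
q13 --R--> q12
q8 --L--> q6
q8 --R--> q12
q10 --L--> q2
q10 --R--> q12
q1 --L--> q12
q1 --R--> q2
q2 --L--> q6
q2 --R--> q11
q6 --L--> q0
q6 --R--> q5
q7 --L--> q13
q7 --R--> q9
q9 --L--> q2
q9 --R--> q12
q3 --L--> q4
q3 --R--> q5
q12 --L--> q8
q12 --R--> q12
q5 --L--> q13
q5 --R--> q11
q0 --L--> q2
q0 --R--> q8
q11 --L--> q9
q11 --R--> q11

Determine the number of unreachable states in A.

5

BFS from q2 reaches {q0, q2, q5, q6, q8, q9, q11, q12, q13}; the 5 state(s) q1, q3, q4, q7, q10 are never visited.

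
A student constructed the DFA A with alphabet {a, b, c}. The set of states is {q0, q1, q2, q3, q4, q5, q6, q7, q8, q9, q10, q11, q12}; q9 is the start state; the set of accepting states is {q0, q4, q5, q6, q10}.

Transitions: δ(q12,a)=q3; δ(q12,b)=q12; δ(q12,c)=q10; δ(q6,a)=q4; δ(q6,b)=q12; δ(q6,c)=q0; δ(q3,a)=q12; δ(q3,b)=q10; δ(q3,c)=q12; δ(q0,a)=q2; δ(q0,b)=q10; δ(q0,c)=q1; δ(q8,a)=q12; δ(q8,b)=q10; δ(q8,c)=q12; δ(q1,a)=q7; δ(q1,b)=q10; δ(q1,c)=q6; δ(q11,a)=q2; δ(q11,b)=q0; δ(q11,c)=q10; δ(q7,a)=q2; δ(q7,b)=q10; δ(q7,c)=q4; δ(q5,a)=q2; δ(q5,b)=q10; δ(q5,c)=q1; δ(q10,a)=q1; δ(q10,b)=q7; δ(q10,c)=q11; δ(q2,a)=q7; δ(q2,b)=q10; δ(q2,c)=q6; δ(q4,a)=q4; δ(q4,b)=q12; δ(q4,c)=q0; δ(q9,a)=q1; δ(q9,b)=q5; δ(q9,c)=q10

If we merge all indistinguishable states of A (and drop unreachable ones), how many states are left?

7

Reachable states from the start: {q0,q1,q2,q3,q4,q5,q6,q7,q9,q10,q11,q12}. Unreachable: {q8} — drop them.
Initial partition by acceptance: {q0,q4,q5,q6,q10} | {q1,q2,q3,q7,q9,q11,q12}.
Split {q0,q4,q5,q6,q10} by δ(·,a) → {q0,q5,q10} and {q4,q6}.
Refine {q0,q5,q10} on symbol b: members go to different blocks, giving {q0,q5} and {q10}.
On input b, block {q1,q2,q3,q7,q9,q11,q12} splits into {q1,q2,q3,q7} and {q9,q11} and {q12}.
Split {q1,q2,q3,q7} by δ(·,a) → {q1,q2,q7} and {q3}.
No further refinement is possible. Final partition (7 blocks): {q0,q5} | {q1,q2,q7} | {q4,q6} | {q10} | {q9,q11} | {q12} | {q3}.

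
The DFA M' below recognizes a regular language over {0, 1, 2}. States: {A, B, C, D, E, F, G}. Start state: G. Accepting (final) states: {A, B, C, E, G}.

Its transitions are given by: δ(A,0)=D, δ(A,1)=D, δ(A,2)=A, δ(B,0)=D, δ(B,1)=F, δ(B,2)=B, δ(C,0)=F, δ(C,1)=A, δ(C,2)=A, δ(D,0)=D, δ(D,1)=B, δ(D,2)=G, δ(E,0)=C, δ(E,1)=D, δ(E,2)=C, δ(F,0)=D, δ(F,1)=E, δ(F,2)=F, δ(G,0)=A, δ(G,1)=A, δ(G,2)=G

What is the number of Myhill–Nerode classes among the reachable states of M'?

Every state is reachable, so we keep all 7.
Initial partition by acceptance: {A,B,C,E,G} | {D,F}.
On input 0, block {A,B,C,E,G} splits into {A,B,C} and {E,G}.
Refine {A,B,C} on symbol 1: members go to different blocks, giving {A,B} and {C}.
Refine {D,F} on symbol 1: members go to different blocks, giving {D} and {F}.
On input 1, block {A,B} splits into {A} and {B}.
On input 0, block {E,G} splits into {E} and {G}.
The partition is now stable with 7 blocks: {A} | {D} | {E} | {C} | {F} | {B} | {G}.

7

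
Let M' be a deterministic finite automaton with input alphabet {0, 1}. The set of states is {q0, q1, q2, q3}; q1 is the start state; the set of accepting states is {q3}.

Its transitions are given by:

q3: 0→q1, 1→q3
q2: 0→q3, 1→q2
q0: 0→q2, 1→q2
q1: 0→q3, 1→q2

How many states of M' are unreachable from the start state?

1

No path from q1 leads to q0; the other 3 states are all reachable.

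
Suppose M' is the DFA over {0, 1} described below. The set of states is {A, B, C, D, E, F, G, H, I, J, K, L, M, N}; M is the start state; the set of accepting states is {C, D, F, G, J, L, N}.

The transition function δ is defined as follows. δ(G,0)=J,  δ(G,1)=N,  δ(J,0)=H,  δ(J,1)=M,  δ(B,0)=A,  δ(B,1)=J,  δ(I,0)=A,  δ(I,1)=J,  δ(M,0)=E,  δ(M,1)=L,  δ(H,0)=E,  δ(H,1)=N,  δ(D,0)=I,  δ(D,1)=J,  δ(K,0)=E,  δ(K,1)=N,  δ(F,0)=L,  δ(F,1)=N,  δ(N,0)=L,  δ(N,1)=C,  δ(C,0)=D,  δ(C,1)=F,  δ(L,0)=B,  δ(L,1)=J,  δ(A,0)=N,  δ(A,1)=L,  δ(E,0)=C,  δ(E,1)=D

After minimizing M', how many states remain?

Reachable states from the start: {A,B,C,D,E,F,H,I,J,L,M,N}. Unreachable: {G,K} — drop them.
P0 = {C,D,F,J,L,N} | {A,B,E,H,I,M}.
On input 0, block {C,D,F,J,L,N} splits into {C,F,N} and {D,J,L}.
Split {A,B,E,H,I,M} by δ(·,0) → {B,H,I,M} and {A,E}.
On input 1, block {B,H,I,M} splits into {B,I,M} and {H}.
On input 0, block {D,J,L} splits into {D,L} and {J}.
On input 1, block {B,I,M} splits into {B,I} and {M}.
No further refinement is possible. Final partition (7 blocks): {C,F,N} | {B,I} | {D,L} | {A,E} | {H} | {J} | {M}.

7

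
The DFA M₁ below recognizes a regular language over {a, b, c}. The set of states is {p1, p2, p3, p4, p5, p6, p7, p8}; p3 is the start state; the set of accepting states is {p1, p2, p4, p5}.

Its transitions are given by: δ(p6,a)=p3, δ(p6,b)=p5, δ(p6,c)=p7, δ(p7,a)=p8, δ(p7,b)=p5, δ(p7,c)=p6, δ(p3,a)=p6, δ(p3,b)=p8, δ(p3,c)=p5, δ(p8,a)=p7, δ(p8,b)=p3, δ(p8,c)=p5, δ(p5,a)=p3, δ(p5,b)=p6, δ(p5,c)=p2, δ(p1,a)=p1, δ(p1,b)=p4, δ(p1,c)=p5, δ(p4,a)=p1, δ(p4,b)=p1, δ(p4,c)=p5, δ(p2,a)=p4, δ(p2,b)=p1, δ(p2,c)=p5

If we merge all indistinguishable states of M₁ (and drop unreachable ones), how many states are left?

4

All states are reachable from the start state.
Initial partition by acceptance: {p1,p2,p4,p5} | {p3,p6,p7,p8}.
Refine {p1,p2,p4,p5} on symbol a: members go to different blocks, giving {p1,p2,p4} and {p5}.
Refine {p3,p6,p7,p8} on symbol b: members go to different blocks, giving {p3,p8} and {p6,p7}.
No further refinement is possible. Final partition (4 blocks): {p1,p2,p4} | {p3,p8} | {p5} | {p6,p7}.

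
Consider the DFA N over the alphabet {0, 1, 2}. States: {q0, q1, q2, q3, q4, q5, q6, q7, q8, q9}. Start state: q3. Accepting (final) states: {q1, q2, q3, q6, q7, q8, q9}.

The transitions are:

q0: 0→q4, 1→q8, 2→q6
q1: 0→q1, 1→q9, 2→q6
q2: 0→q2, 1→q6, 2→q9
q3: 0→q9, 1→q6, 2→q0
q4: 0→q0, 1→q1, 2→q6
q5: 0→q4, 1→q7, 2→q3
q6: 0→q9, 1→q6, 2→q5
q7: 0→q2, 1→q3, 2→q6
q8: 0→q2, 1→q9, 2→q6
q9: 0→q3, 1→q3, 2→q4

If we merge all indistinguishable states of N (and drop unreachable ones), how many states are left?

Initial partition by acceptance: {q1,q2,q3,q6,q7,q8,q9} | {q0,q4,q5}.
Refine {q1,q2,q3,q6,q7,q8,q9} on symbol 2: members go to different blocks, giving {q1,q2,q7,q8} and {q3,q6,q9}.
No further refinement is possible. Final partition (3 blocks): {q1,q2,q7,q8} | {q0,q4,q5} | {q3,q6,q9}.

3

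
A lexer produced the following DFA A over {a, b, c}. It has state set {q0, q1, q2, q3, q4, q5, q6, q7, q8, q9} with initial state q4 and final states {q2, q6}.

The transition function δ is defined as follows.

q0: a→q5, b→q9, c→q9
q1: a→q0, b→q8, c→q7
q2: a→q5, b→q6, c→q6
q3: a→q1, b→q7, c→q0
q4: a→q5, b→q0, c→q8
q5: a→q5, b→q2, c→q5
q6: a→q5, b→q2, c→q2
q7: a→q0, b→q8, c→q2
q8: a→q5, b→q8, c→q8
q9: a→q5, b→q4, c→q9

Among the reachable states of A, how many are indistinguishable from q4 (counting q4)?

4

First remove the unreachable states {q1,q3,q7}; 7 states remain.
P0 = {q2,q6} | {q0,q4,q5,q8,q9}.
On input b, block {q0,q4,q5,q8,q9} splits into {q0,q4,q8,q9} and {q5}.
No further refinement is possible. Final partition (3 blocks): {q2,q6} | {q0,q4,q8,q9} | {q5}.
State q4 belongs to the block {q0,q4,q8,q9}, which has 4 states.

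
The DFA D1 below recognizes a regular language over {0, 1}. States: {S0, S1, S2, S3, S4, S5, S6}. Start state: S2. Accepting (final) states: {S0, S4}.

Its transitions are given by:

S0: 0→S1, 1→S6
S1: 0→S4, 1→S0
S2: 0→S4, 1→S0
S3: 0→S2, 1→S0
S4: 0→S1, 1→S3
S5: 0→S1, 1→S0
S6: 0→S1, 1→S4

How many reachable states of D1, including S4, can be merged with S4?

States {S5} cannot be reached from the start state, so discard them.
Initial partition by acceptance: {S0,S4} | {S1,S2,S3,S6}.
On input 0, block {S1,S2,S3,S6} splits into {S1,S2} and {S3,S6}.
The partition is now stable with 3 blocks: {S0,S4} | {S1,S2} | {S3,S6}.
The equivalence class containing S4 is {S0,S4}, of size 2.

2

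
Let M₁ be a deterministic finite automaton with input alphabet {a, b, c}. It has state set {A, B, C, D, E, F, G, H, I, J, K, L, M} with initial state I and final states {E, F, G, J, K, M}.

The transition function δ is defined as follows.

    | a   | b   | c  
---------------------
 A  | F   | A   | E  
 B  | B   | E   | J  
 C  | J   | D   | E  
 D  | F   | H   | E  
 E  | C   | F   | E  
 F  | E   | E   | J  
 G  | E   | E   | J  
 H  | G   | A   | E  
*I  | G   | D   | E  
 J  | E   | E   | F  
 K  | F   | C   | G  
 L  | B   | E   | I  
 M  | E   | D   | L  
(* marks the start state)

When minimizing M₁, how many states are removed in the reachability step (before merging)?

Starting at I and following transitions, the reachable set is {A, C, D, E, F, G, H, I, J}. That leaves B, K, L, M unreachable — 4 in total.

4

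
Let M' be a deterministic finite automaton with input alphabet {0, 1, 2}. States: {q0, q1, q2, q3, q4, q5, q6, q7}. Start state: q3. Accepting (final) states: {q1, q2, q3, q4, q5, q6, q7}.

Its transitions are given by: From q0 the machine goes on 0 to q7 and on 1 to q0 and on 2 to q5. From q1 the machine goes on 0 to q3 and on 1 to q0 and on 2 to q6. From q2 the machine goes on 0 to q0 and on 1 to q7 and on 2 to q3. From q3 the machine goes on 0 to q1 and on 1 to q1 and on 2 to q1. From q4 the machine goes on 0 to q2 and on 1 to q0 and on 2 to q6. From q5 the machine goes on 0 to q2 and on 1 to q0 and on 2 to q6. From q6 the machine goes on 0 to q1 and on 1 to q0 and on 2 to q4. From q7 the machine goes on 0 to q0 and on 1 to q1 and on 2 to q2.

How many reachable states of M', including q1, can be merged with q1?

1

Every state is reachable, so we keep all 8.
Initial partition by acceptance: {q1,q2,q3,q4,q5,q6,q7} | {q0}.
On input 0, block {q1,q2,q3,q4,q5,q6,q7} splits into {q1,q3,q4,q5,q6} and {q2,q7}.
Refine {q1,q3,q4,q5,q6} on symbol 0: members go to different blocks, giving {q1,q3,q6} and {q4,q5}.
Split {q1,q3,q6} by δ(·,1) → {q1,q6} and {q3}.
Refine {q1,q6} on symbol 0: members go to different blocks, giving {q1} and {q6}.
Refine {q2,q7} on symbol 1: members go to different blocks, giving {q2} and {q7}.
The partition is now stable with 7 blocks: {q1} | {q0} | {q2} | {q4,q5} | {q3} | {q6} | {q7}.
State q1 belongs to the block {q1}, which has 1 states.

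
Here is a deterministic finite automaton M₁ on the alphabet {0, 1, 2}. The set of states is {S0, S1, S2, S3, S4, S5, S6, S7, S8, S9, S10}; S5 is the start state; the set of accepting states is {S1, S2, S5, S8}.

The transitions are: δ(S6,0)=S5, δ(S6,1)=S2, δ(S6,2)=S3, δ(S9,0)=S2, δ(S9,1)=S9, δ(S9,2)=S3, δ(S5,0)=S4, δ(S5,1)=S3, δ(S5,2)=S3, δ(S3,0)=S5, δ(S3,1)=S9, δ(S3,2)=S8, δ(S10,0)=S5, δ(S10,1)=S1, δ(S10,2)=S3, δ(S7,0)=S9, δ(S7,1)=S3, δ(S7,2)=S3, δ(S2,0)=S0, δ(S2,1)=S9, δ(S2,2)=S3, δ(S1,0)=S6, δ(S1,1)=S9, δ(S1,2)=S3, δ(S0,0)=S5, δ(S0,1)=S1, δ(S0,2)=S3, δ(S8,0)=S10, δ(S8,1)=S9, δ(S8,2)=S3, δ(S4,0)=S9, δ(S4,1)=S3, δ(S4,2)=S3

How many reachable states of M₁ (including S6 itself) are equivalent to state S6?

First remove the unreachable states {S7}; 10 states remain.
Initial partition by acceptance: {S1,S2,S5,S8} | {S0,S3,S4,S6,S9,S10}.
On input 0, block {S0,S3,S4,S6,S9,S10} splits into {S0,S3,S6,S9,S10} and {S4}.
On input 0, block {S1,S2,S5,S8} splits into {S1,S2,S8} and {S5}.
Split {S0,S3,S6,S9,S10} by δ(·,0) → {S0,S3,S6,S10} and {S9}.
Refine {S0,S3,S6,S10} on symbol 1: members go to different blocks, giving {S0,S6,S10} and {S3}.
The partition is now stable with 6 blocks: {S1,S2,S8} | {S0,S6,S10} | {S4} | {S5} | {S9} | {S3}.
The equivalence class containing S6 is {S0,S6,S10}, of size 3.

3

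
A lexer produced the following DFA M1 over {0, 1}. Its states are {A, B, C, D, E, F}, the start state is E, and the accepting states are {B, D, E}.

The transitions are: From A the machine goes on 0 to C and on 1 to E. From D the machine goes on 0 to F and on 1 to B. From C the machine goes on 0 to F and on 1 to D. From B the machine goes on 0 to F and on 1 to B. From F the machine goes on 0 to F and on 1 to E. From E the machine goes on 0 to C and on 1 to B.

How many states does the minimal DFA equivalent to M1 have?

2

Reachable states from the start: {B,C,D,E,F}. Unreachable: {A} — drop them.
Initial partition by acceptance: {B,D,E} | {C,F}.
No further refinement is possible. Final partition (2 blocks): {B,D,E} | {C,F}.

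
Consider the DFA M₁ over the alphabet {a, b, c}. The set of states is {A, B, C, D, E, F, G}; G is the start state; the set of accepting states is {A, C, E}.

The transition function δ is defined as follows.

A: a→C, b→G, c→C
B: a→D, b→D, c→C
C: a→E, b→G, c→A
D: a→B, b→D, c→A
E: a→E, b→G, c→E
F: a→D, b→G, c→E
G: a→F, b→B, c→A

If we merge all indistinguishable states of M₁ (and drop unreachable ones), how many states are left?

2

P0 = {A,C,E} | {B,D,F,G}.
No further refinement is possible. Final partition (2 blocks): {A,C,E} | {B,D,F,G}.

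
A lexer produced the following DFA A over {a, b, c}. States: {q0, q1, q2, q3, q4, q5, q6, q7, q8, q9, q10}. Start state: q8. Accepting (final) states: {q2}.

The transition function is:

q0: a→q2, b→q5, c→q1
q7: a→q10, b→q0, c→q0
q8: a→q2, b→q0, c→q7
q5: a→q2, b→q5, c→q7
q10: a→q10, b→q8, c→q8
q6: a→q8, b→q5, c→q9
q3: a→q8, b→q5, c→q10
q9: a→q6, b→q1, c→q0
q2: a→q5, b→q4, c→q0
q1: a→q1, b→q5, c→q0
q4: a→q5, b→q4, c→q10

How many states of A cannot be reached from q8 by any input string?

BFS from q8 reaches {q0, q1, q2, q4, q5, q7, q8, q10}; the 3 state(s) q3, q6, q9 are never visited.

3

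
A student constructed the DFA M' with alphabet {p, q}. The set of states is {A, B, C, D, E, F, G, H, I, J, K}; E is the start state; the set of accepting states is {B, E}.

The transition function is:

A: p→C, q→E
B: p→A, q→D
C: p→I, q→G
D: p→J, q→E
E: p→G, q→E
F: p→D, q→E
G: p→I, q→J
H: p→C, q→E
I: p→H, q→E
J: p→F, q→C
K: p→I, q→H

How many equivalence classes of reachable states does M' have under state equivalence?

4

Reachable states from the start: {C,D,E,F,G,H,I,J}. Unreachable: {A,B,K} — drop them.
Initial partition by acceptance: {E} | {C,D,F,G,H,I,J}.
Split {C,D,F,G,H,I,J} by δ(·,q) → {D,F,H,I} and {C,G,J}.
Split {D,F,H,I} by δ(·,p) → {D,H} and {F,I}.
The partition is now stable with 4 blocks: {E} | {D,H} | {C,G,J} | {F,I}.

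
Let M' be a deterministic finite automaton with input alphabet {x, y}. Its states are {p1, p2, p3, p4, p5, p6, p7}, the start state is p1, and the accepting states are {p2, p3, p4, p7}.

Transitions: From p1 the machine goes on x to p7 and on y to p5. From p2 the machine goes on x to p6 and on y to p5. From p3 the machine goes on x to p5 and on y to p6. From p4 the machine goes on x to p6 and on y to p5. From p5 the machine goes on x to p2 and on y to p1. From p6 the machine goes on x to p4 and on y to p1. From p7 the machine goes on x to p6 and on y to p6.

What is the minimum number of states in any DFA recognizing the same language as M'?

2

First remove the unreachable states {p3}; 6 states remain.
Initial partition by acceptance: {p2,p4,p7} | {p1,p5,p6}.
The partition is now stable with 2 blocks: {p2,p4,p7} | {p1,p5,p6}.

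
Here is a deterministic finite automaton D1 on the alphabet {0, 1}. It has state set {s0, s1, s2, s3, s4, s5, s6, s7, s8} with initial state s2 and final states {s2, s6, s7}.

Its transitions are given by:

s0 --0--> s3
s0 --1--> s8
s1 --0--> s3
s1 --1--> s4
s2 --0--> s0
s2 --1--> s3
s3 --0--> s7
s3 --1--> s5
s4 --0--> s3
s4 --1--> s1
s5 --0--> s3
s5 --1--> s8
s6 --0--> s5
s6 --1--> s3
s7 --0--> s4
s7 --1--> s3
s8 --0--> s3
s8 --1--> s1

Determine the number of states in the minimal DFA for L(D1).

3

First remove the unreachable states {s6}; 8 states remain.
Start with accepting vs non-accepting: {s2,s7} | {s0,s1,s3,s4,s5,s8}.
On input 0, block {s0,s1,s3,s4,s5,s8} splits into {s0,s1,s4,s5,s8} and {s3}.
No further refinement is possible. Final partition (3 blocks): {s2,s7} | {s0,s1,s4,s5,s8} | {s3}.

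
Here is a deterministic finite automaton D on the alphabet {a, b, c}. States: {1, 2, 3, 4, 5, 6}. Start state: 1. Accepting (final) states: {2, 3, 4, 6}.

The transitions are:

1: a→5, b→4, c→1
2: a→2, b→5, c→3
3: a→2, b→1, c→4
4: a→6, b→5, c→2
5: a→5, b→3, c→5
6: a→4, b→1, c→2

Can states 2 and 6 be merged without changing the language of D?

Yes

Every state is reachable, so we keep all 6.
Initial partition by acceptance: {2,3,4,6} | {1,5}.
The partition is now stable with 2 blocks: {2,3,4,6} | {1,5}.
2 and 6 lie in the same block of the stable partition, so they are equivalent — no string distinguishes them.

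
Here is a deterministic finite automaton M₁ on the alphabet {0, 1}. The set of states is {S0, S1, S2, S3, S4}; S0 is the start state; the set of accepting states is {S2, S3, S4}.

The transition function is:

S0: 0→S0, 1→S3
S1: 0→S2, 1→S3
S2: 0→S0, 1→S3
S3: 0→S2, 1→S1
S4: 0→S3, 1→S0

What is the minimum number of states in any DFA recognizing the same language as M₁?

4

First remove the unreachable states {S4}; 4 states remain.
P0 = {S2,S3} | {S0,S1}.
Refine {S2,S3} on symbol 0: members go to different blocks, giving {S2} and {S3}.
Split {S0,S1} by δ(·,0) → {S0} and {S1}.
Stable partition: {S2} | {S0} | {S3} | {S1} — 4 equivalence classes.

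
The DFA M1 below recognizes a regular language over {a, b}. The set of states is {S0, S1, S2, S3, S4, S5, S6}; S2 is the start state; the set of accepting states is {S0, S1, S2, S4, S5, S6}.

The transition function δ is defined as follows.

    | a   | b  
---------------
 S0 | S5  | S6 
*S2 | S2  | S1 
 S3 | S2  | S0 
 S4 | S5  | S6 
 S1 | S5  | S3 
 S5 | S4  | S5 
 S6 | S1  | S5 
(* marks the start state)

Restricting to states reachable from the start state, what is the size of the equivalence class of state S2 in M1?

1

Every state is reachable, so we keep all 7.
P0 = {S0,S1,S2,S4,S5,S6} | {S3}.
Split {S0,S1,S2,S4,S5,S6} by δ(·,b) → {S0,S2,S4,S5,S6} and {S1}.
Refine {S0,S2,S4,S5,S6} on symbol a: members go to different blocks, giving {S0,S2,S4,S5} and {S6}.
Refine {S0,S2,S4,S5} on symbol b: members go to different blocks, giving {S0,S4} and {S2} and {S5}.
The partition is now stable with 6 blocks: {S0,S4} | {S3} | {S1} | {S6} | {S2} | {S5}.
The equivalence class containing S2 is {S2}, of size 1.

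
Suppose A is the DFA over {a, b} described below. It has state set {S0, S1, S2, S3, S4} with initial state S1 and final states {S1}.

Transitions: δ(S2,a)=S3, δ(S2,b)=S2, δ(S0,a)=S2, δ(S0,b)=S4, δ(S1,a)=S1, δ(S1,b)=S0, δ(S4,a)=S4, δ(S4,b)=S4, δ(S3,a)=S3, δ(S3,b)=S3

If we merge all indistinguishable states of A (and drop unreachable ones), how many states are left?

2

P0 = {S1} | {S0,S2,S3,S4}.
Stable partition: {S1} | {S0,S2,S3,S4} — 2 equivalence classes.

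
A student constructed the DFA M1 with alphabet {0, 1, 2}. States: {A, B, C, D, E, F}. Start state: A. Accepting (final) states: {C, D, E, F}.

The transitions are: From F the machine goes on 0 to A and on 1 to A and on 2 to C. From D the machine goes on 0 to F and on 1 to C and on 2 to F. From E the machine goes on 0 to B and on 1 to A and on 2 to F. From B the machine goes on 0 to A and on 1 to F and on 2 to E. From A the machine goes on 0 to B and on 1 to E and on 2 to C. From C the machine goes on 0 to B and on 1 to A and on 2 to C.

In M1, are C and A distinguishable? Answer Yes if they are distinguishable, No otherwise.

Yes

States {D} cannot be reached from the start state, so discard them.
Initial partition by acceptance: {C,E,F} | {A,B}.
No further refinement is possible. Final partition (2 blocks): {C,E,F} | {A,B}.
C and A end up in different blocks, so they are distinguishable. For instance, the string 'ε' is accepted from only C.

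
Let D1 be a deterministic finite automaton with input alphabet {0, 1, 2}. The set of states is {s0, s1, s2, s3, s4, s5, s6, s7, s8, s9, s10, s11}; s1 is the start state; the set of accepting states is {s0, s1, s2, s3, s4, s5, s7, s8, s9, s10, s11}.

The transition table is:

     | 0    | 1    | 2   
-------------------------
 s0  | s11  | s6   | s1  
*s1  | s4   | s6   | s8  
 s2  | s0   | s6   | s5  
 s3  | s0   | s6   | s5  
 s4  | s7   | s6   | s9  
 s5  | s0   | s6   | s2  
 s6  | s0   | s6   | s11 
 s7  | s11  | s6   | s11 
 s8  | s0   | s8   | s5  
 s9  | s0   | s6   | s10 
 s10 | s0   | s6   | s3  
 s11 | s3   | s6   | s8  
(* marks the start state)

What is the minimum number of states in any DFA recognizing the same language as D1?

5

Initial partition by acceptance: {s0,s1,s2,s3,s4,s5,s7,s8,s9,s10,s11} | {s6}.
Split {s0,s1,s2,s3,s4,s5,s7,s8,s9,s10,s11} by δ(·,1) → {s0,s1,s2,s3,s4,s5,s7,s9,s10,s11} and {s8}.
Split {s0,s1,s2,s3,s4,s5,s7,s9,s10,s11} by δ(·,2) → {s0,s2,s3,s4,s5,s7,s9,s10} and {s1,s11}.
Split {s0,s2,s3,s4,s5,s7,s9,s10} by δ(·,0) → {s2,s3,s4,s5,s9,s10} and {s0,s7}.
Stable partition: {s2,s3,s4,s5,s9,s10} | {s6} | {s8} | {s1,s11} | {s0,s7} — 5 equivalence classes.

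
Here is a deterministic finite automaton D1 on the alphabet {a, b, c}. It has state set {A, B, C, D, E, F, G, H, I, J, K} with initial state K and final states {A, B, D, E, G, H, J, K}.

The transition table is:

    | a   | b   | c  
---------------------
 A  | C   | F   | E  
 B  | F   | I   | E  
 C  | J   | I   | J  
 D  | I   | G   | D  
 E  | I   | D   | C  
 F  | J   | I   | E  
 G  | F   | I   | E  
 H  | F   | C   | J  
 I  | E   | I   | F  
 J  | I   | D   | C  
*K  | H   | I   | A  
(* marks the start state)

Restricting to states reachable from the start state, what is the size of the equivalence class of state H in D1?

States {B} cannot be reached from the start state, so discard them.
Start with accepting vs non-accepting: {A,D,E,G,H,J,K} | {C,F,I}.
On input a, block {A,D,E,G,H,J,K} splits into {A,D,E,G,H,J} and {K}.
Refine {A,D,E,G,H,J} on symbol b: members go to different blocks, giving {A,G,H} and {D,E,J}.
Split {C,F,I} by δ(·,c) → {C,F} and {I}.
Refine {A,G,H} on symbol b: members go to different blocks, giving {A,H} and {G}.
Refine {D,E,J} on symbol b: members go to different blocks, giving {E,J} and {D}.
No further refinement is possible. Final partition (7 blocks): {A,H} | {C,F} | {K} | {E,J} | {I} | {G} | {D}.
The equivalence class containing H is {A,H}, of size 2.

2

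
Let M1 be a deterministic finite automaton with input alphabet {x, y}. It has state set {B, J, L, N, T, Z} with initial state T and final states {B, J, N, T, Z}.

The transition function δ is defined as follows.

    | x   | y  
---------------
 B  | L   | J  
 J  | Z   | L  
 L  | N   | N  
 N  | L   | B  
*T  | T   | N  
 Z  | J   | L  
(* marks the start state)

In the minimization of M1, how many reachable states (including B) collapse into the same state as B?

1

All states are reachable from the start state.
Initial partition by acceptance: {B,J,N,T,Z} | {L}.
Refine {B,J,N,T,Z} on symbol x: members go to different blocks, giving {J,T,Z} and {B,N}.
On input y, block {J,T,Z} splits into {J,Z} and {T}.
On input y, block {B,N} splits into {N} and {B}.
The partition is now stable with 5 blocks: {J,Z} | {L} | {N} | {T} | {B}.
State B belongs to the block {B}, which has 1 states.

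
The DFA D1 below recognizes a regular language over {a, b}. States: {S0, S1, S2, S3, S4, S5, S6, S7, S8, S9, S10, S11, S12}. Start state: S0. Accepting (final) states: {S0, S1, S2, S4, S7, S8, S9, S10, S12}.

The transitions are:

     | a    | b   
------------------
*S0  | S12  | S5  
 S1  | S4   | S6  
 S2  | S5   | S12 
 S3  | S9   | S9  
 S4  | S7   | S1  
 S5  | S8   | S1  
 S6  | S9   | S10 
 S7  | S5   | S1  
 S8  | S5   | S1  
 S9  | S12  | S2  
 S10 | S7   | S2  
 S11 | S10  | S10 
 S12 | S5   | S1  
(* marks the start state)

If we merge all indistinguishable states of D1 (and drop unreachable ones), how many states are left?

8

States {S3,S11} cannot be reached from the start state, so discard them.
Start with accepting vs non-accepting: {S0,S1,S2,S4,S7,S8,S9,S10,S12} | {S5,S6}.
Split {S0,S1,S2,S4,S7,S8,S9,S10,S12} by δ(·,a) → {S0,S1,S4,S9,S10} and {S2,S7,S8,S12}.
Refine {S0,S1,S4,S9,S10} on symbol a: members go to different blocks, giving {S0,S4,S9,S10} and {S1}.
Refine {S0,S4,S9,S10} on symbol b: members go to different blocks, giving {S9,S10} and {S0} and {S4}.
Refine {S5,S6} on symbol a: members go to different blocks, giving {S5} and {S6}.
Split {S2,S7,S8,S12} by δ(·,b) → {S7,S8,S12} and {S2}.
No further refinement is possible. Final partition (8 blocks): {S9,S10} | {S5} | {S7,S8,S12} | {S1} | {S0} | {S4} | {S6} | {S2}.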